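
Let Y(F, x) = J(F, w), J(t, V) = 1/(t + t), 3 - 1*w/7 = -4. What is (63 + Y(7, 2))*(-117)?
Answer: -103311/14 ≈ -7379.4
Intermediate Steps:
w = 49 (w = 21 - 7*(-4) = 21 + 28 = 49)
J(t, V) = 1/(2*t)
Y(F, x) = 1/(2*F)
(63 + Y(7, 2))*(-117) = (63 + (½)/7)*(-117) = (63 + (½)*(⅐))*(-117) = (63 + 1/14)*(-117) = (883/14)*(-117) = -103311/14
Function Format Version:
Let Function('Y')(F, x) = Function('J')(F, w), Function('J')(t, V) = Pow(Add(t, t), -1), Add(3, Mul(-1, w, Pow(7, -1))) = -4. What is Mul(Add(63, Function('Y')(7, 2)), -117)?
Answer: Rational(-103311, 14) ≈ -7379.4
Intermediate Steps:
w = 49 (w = Add(21, Mul(-7, -4)) = Add(21, 28) = 49)
Function('J')(t, V) = Mul(Rational(1, 2), Pow(t, -1)) (Function('J')(t, V) = Pow(Mul(2, t), -1) = Mul(Rational(1, 2), Pow(t, -1)))
Function('Y')(F, x) = Mul(Rational(1, 2), Pow(F, -1))
Mul(Add(63, Function('Y')(7, 2)), -117) = Mul(Add(63, Mul(Rational(1, 2), Pow(7, -1))), -117) = Mul(Add(63, Mul(Rational(1, 2), Rational(1, 7))), -117) = Mul(Add(63, Rational(1, 14)), -117) = Mul(Rational(883, 14), -117) = Rational(-103311, 14)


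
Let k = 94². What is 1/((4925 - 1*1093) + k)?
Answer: 1/12668 ≈ 7.8939e-5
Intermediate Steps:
k = 8836
1/((4925 - 1*1093) + k) = 1/((4925 - 1*1093) + 8836) = 1/((4925 - 1093) + 8836) = 1/(3832 + 8836) = 1/12668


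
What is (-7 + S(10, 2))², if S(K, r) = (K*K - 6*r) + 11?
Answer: 8464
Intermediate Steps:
S(K, r) = 11 + K² - 6*r (S(K, r) = (K² - 6*r) + 11 = 11 + K² - 6*r)
(-7 + S(10, 2))² = (-7 + (11 + 10² - 6*2))² = (-7 + (11 + 100 - 12))² = (-7 + 99)² = 92² = 8464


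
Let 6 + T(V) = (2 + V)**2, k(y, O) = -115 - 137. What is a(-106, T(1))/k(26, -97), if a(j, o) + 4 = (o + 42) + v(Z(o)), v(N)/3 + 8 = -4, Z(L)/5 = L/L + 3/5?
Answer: -5/252 ≈ -0.019841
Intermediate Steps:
Z(L) = 8 (Z(L) = 5*(L/L + 3/5) = 5*(1 + 3*(1/5)) = 5*(1 + 3/5) = 5*(8/5) = 8)
k(y, O) = -252
v(N) = -36 (v(N) = -24 + 3*(-4) = -24 - 12 = -36)
T(V) = -6 + (2 + V)**2
a(j, o) = 2 + o (a(j, o) = -4 + ((o + 42) - 36) = -4 + ((42 + o) - 36) = -4 + (6 + o) = 2 + o)
a(-106, T(1))/k(26, -97) = (2 + (-6 + (2 + 1)**2))/(-252) = (2 + (-6 + 3**2))*(-1/252) = (2 + (-6 + 9))*(-1/252) = (2 + 3)*(-1/252) = 5*(-1/252) = -5/252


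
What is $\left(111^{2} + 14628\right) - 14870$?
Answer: $12079$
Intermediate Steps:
$\left(111^{2} + 14628\right) - 14870 = \left(12321 + 14628\right) - 14870 = 26949 - 14870 = 12079$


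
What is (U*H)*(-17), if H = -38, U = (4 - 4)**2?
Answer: 0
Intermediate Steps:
U = 0 (U = 0**2 = 0)
(U*H)*(-17) = (0*(-38))*(-17) = 0*(-17) = 0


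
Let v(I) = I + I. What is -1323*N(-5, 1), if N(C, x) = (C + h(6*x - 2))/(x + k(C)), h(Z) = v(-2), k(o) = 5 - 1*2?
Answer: 11907/4 ≈ 2976.8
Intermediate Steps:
k(o) = 3 (k(o) = 5 - 2 = 3)
v(I) = 2*I
h(Z) = -4 (h(Z) = 2*(-2) = -4)
N(C, x) = (-4 + C)/(3 + x) (N(C, x) = (C - 4)/(x + 3) = (-4 + C)/(3 + x))
-1323*N(-5, 1) = -1323*(-4 - 5)/(3 + 1) = -1323*(-9)/4 = -1323*(-9/4) = 11907/4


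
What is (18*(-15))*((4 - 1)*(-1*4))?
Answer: 3240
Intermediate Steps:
(18*(-15))*((4 - 1)*(-1*4)) = -810*(-4) = -270*(-12) = 3240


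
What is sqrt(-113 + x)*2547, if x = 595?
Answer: 2547*sqrt(482) ≈ 55918.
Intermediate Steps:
sqrt(-113 + x)*2547 = sqrt(-113 + 595)*2547 = sqrt(482)*2547 = 2547*sqrt(482)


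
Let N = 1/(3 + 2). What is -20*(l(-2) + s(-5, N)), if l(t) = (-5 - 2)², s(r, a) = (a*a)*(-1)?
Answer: -4896/5 ≈ -979.20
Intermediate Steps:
N = ⅕ (N = 1/5 = ⅕ ≈ 0.20000)
s(r, a) = -a² (s(r, a) = a²*(-1) = -a²)
l(t) = 49 (l(t) = (-7)² = 49)
-20*(l(-2) + s(-5, N)) = -20*(49 - (⅕)²) = -20*(49 - 1*1/25) = -20*(49 - 1/25) = -20*1224/25 = -4896/5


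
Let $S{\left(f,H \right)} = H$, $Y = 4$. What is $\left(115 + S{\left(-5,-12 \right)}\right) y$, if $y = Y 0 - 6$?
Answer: $-618$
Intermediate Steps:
$y = -6$ ($y = 4 \cdot 0 - 6 = 0 - 6 = -6$)
$\left(115 + S{\left(-5,-12 \right)}\right) y = \left(115 - 12\right) \left(-6\right) = 103 \left(-6\right) = -618$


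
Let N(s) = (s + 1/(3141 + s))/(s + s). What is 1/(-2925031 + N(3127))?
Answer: -39200072/114661406202195 ≈ -3.4188e-7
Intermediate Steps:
N(s) = (s + 1/(3141 + s))/(2*s) (N(s) = (s + 1/(3141 + s))/((2*s)) = (s + 1/(3141 + s))*(1/(2*s)) = (s + 1/(3141 + s))/(2*s))
1/(-2925031 + N(3127)) = 1/(-2925031 + (½)*(1 + 3127² + 3141*3127)/(3127*(3141 + 3127))) = 1/(-2925031 + (½)*(1/3127)*(1 + 9778129 + 9821907)/6268) = 1/(-2925031 + (½)*(1/3127)*(1/6268)*19600037) = 1/(-2925031 + 19600037/39200072) = 1/(-114661406202195/39200072) = -39200072/114661406202195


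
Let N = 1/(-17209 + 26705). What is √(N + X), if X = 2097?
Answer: √47273730262/4748 ≈ 45.793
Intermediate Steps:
N = 1/9496 ≈ 0.00010531
√(N + X) = √(1/9496 + 2097) = √(19913113/9496) = √47273730262/4748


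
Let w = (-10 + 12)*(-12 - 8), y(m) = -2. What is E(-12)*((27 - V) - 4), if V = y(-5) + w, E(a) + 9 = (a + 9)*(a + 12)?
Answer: -585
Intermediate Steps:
E(a) = -9 + (9 + a)*(12 + a) (E(a) = -9 + (a + 9)*(a + 12) = -9 + (9 + a)*(12 + a))
w = -40 (w = 2*(-20) = -40)
V = -42 (V = -2 - 40 = -42)
E(-12)*((27 - V) - 4) = (99 + (-12)**2 + 21*(-12))*((27 - 1*(-42)) - 4) = (99 + 144 - 252)*((27 + 42) - 4) = -9*(69 - 4) = -9*65 = -585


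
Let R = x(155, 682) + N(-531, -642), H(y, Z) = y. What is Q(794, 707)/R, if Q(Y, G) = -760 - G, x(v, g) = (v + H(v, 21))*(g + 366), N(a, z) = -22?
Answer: -489/108286 ≈ -0.0045158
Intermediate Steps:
x(v, g) = 2*v*(366 + g) (x(v, g) = (v + v)*(g + 366) = (2*v)*(366 + g) = 2*v*(366 + g))
R = 324858 (R = 2*155*(366 + 682) - 22 = 2*155*1048 - 22 = 324880 - 22 = 324858)
Q(794, 707)/R = (-760 - 1*707)/324858 = (-760 - 707)*(1/324858) = -1467*1/324858 = -489/108286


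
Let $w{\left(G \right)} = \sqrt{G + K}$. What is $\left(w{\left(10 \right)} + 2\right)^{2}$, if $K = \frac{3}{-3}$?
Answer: $25$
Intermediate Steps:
$K = -1$ ($K = 3 \left(- \frac{1}{3}\right) = -1$)
$w{\left(G \right)} = \sqrt{-1 + G}$ ($w{\left(G \right)} = \sqrt{G - 1} = \sqrt{-1 + G}$)
$\left(w{\left(10 \right)} + 2\right)^{2} = \left(\sqrt{-1 + 10} + 2\right)^{2} = \left(\sqrt{9} + 2\right)^{2} = \left(3 + 2\right)^{2} = 5^{2} = 25$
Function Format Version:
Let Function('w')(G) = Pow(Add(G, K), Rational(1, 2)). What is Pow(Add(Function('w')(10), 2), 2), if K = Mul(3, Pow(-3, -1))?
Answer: 25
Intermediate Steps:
K = -1 (K = Mul(3, Rational(-1, 3)) = -1)
Function('w')(G) = Pow(Add(-1, G), Rational(1, 2)) (Function('w')(G) = Pow(Add(G, -1), Rational(1, 2)) = Pow(Add(-1, G), Rational(1, 2)))
Pow(Add(Function('w')(10), 2), 2) = Pow(Add(Pow(Add(-1, 10), Rational(1, 2)), 2), 2) = Pow(Add(Pow(9, Rational(1, 2)), 2), 2) = Pow(Add(3, 2), 2) = Pow(5, 2) = 25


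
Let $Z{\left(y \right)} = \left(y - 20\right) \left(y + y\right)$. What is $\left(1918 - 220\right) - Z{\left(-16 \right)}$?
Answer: $546$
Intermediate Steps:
$Z{\left(y \right)} = 2 y \left(-20 + y\right)$ ($Z{\left(y \right)} = \left(-20 + y\right) 2 y = 2 y \left(-20 + y\right)$)
$\left(1918 - 220\right) - Z{\left(-16 \right)} = \left(1918 - 220\right) - 2 \left(-16\right) \left(-20 - 16\right) = 1698 - 2 \left(-16\right) \left(-36\right) = 1698 - 1152 = 546$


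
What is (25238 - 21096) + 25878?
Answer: 30020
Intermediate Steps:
(25238 - 21096) + 25878 = 4142 + 25878 = 30020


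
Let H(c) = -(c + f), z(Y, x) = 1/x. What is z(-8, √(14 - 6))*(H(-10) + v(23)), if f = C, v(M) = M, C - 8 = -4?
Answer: 29*√2/4 ≈ 10.253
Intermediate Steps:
C = 4 (C = 8 - 4 = 4)
f = 4
H(c) = -4 - c (H(c) = -(c + 4) = -(4 + c) = -4 - c)
z(-8, √(14 - 6))*(H(-10) + v(23)) = ((-4 - 1*(-10)) + 23)/(√(14 - 6)) = ((-4 + 10) + 23)/(√8) = (6 + 23)/((2*√2)) = (√2/4)*29 = 29*√2/4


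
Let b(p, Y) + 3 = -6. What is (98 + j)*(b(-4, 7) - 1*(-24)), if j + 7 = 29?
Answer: 1800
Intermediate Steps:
j = 22 (j = -7 + 29 = 22)
b(p, Y) = -9 (b(p, Y) = -3 - 6 = -9)
(98 + j)*(b(-4, 7) - 1*(-24)) = (98 + 22)*(-9 - 1*(-24)) = 120*(-9 + 24) = 120*15 = 1800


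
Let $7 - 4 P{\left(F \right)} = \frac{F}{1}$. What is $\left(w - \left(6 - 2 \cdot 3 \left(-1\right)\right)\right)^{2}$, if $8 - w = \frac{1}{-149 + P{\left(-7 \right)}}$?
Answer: $\frac{1350244}{84681} \approx 15.945$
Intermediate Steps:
$P{\left(F \right)} = \frac{7}{4} - \frac{F}{4}$ ($P{\left(F \right)} = \frac{7}{4} - \frac{F 1^{-1}}{4} = \frac{7}{4} - \frac{F 1}{4} = \frac{7}{4} - \frac{F}{4}$)
$w = \frac{2330}{291}$ ($w = 8 - \frac{1}{-149 + \left(\frac{7}{4} - - \frac{7}{4}\right)} = 8 - \frac{1}{-149 + \left(\frac{7}{4} + \frac{7}{4}\right)} = 8 - \frac{1}{-149 + \frac{7}{2}} = 8 - \frac{1}{- \frac{291}{2}} = 8 - - \frac{2}{291} = 8 + \frac{2}{291} = \frac{2330}{291} \approx 8.0069$)
$\left(w - \left(6 - 2 \cdot 3 \left(-1\right)\right)\right)^{2} = \left(\frac{2330}{291} - \left(6 - 2 \cdot 3 \left(-1\right)\right)\right)^{2} = \left(\frac{2330}{291} + \left(-6 + 2 \left(-3\right)\right)\right)^{2} = \left(\frac{2330}{291} - 12\right)^{2} = \left(- \frac{1162}{291}\right)^{2} = \frac{1350244}{84681}$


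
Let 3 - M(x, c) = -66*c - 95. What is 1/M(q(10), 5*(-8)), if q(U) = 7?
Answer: -1/2542 ≈ -0.00039339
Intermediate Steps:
M(x, c) = 98 + 66*c (M(x, c) = 3 - (-66*c - 95) = 3 - (-95 - 66*c) = 3 + (95 + 66*c) = 98 + 66*c)
1/M(q(10), 5*(-8)) = 1/(98 + 66*(5*(-8))) = 1/(98 + 66*(-40)) = 1/(98 - 2640) = 1/(-2542) = -1/2542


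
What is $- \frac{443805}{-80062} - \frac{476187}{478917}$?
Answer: $\frac{58140425197}{12781017618} \approx 4.549$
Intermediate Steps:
$- \frac{443805}{-80062} - \frac{476187}{478917} = \left(-443805\right) \left(- \frac{1}{80062}\right) - \frac{158729}{159639} = \frac{443805}{80062} - \frac{158729}{159639} = \frac{58140425197}{12781017618}$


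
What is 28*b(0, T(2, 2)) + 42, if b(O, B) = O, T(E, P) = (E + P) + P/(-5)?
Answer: 42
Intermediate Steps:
T(E, P) = E + 4*P/5 (T(E, P) = (E + P) + P*(-1/5) = (E + P) - P/5 = E + 4*P/5)
28*b(0, T(2, 2)) + 42 = 28*0 + 42 = 0 + 42 = 42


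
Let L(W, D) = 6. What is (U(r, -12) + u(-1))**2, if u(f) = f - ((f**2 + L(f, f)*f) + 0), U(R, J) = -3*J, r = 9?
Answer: 1600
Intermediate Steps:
u(f) = -f**2 - 5*f (u(f) = f - ((f**2 + 6*f) + 0) = f - (f**2 + 6*f) = f + (-f**2 - 6*f) = -f**2 - 5*f)
(U(r, -12) + u(-1))**2 = (-3*(-12) - 1*(-1)*(5 - 1))**2 = (36 - 1*(-1)*4)**2 = (36 + 4)**2 = 40**2 = 1600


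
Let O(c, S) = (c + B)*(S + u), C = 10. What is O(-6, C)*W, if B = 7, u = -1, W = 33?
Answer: 297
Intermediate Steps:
O(c, S) = (-1 + S)*(7 + c) (O(c, S) = (c + 7)*(S - 1) = (7 + c)*(-1 + S) = (-1 + S)*(7 + c))
O(-6, C)*W = (-7 - 1*(-6) + 7*10 + 10*(-6))*33 = (-7 + 6 + 70 - 60)*33 = 9*33 = 297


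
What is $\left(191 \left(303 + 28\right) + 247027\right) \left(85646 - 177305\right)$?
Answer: $-28437021432$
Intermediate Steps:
$\left(191 \left(303 + 28\right) + 247027\right) \left(85646 - 177305\right) = \left(191 \cdot 331 + 247027\right) \left(-91659\right) = \left(63221 + 247027\right) \left(-91659\right) = 310248 \left(-91659\right) = -28437021432$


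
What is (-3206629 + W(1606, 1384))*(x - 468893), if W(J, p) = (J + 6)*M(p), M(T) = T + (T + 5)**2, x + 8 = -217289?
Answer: -2133426351133890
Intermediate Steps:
x = -217297 (x = -8 - 217289 = -217297)
M(T) = T + (5 + T)**2
W(J, p) = (6 + J)*(p + (5 + p)**2) (W(J, p) = (J + 6)*(p + (5 + p)**2) = (6 + J)*(p + (5 + p)**2))
(-3206629 + W(1606, 1384))*(x - 468893) = (-3206629 + (6 + 1606)*(1384 + (5 + 1384)**2))*(-217297 - 468893) = (-3206629 + 1612*(1384 + 1389**2))*(-686190) = (-3206629 + 1612*(1384 + 1929321))*(-686190) = (-3206629 + 1612*1930705)*(-686190) = (-3206629 + 3112296460)*(-686190) = 3109089831*(-686190) = -2133426351133890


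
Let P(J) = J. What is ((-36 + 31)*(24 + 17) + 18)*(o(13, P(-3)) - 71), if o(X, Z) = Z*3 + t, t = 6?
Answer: 13838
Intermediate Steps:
o(X, Z) = 6 + 3*Z (o(X, Z) = Z*3 + 6 = 3*Z + 6 = 6 + 3*Z)
((-36 + 31)*(24 + 17) + 18)*(o(13, P(-3)) - 71) = ((-36 + 31)*(24 + 17) + 18)*((6 + 3*(-3)) - 71) = (-5*41 + 18)*((6 - 9) - 71) = (-205 + 18)*(-3 - 71) = -187*(-74) = 13838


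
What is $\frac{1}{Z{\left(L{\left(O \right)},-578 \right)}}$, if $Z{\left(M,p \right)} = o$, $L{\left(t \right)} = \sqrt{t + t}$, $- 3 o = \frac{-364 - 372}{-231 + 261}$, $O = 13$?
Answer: $\frac{45}{368} \approx 0.12228$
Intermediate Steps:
$o = \frac{368}{45}$ ($o = - \frac{\left(-364 - 372\right) \frac{1}{-231 + 261}}{3} = - \frac{\left(-736\right) \frac{1}{30}}{3} = \left(- \frac{1}{3}\right) \left(- \frac{368}{15}\right) = \frac{368}{45} \approx 8.1778$)
$L{\left(t \right)} = \sqrt{2} \sqrt{t}$ ($L{\left(t \right)} = \sqrt{2 t} = \sqrt{2} \sqrt{t}$)
$Z{\left(M,p \right)} = \frac{368}{45}$
$\frac{1}{Z{\left(L{\left(O \right)},-578 \right)}} = \frac{1}{\frac{368}{45}} = \frac{45}{368}$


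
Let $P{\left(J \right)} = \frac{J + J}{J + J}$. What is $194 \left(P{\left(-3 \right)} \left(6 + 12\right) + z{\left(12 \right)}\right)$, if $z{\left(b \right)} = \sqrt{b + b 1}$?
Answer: $3492 + 388 \sqrt{6} \approx 4442.4$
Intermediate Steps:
$P{\left(J \right)} = 1$ ($P{\left(J \right)} = \frac{2 J}{2 J} = 2 J \frac{1}{2 J} = 1$)
$z{\left(b \right)} = \sqrt{2} \sqrt{b}$ ($z{\left(b \right)} = \sqrt{b + b} = \sqrt{2 b} = \sqrt{2} \sqrt{b}$)
$194 \left(P{\left(-3 \right)} \left(6 + 12\right) + z{\left(12 \right)}\right) = 194 \left(1 \left(6 + 12\right) + \sqrt{2} \sqrt{12}\right) = 194 \left(1 \cdot 18 + \sqrt{2} \cdot 2 \sqrt{3}\right) = 194 \left(18 + 2 \sqrt{6}\right) = 3492 + 388 \sqrt{6}$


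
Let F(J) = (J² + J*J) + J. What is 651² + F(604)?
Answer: 1154037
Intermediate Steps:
F(J) = J + 2*J² (F(J) = (J² + J²) + J = 2*J² + J = J + 2*J²)
651² + F(604) = 651² + 604*(1 + 2*604) = 423801 + 604*(1 + 1208) = 423801 + 604*1209 = 423801 + 730236 = 1154037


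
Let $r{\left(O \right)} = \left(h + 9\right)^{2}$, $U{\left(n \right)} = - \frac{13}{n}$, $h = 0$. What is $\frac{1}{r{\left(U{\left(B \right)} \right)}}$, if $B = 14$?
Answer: $\frac{1}{81} \approx 0.012346$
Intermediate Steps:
$r{\left(O \right)} = 81$ ($r{\left(O \right)} = \left(0 + 9\right)^{2} = 9^{2} = 81$)
$\frac{1}{r{\left(U{\left(B \right)} \right)}} = \frac{1}{81}$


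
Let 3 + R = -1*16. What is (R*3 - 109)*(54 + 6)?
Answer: -9960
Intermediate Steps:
R = -19 (R = -3 - 1*16 = -3 - 16 = -19)
(R*3 - 109)*(54 + 6) = (-19*3 - 109)*(54 + 6) = (-57 - 109)*60 = -166*60 = -9960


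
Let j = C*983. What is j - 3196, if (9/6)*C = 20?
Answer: 29732/3 ≈ 9910.7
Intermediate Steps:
C = 40/3 (C = (⅔)*20 = 40/3 ≈ 13.333)
j = 39320/3 (j = (40/3)*983 = 39320/3 ≈ 13107.)
j - 3196 = 39320/3 - 3196 = 29732/3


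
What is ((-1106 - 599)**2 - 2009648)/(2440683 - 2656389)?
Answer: -897377/215706 ≈ -4.1602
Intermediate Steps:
((-1106 - 599)**2 - 2009648)/(2440683 - 2656389) = ((-1705)**2 - 2009648)/(-215706) = (2907025 - 2009648)*(-1/215706) = 897377*(-1/215706) = -897377/215706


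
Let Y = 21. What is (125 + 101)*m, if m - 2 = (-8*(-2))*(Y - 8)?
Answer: 47460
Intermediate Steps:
m = 210 (m = 2 + (-8*(-2))*(21 - 8) = 2 + 16*13 = 2 + 208 = 210)
(125 + 101)*m = (125 + 101)*210 = 226*210 = 47460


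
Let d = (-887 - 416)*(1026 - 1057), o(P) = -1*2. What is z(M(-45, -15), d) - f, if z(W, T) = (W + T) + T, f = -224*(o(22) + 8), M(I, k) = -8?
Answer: 82122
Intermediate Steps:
o(P) = -2
f = -1344 (f = -224*(-2 + 8) = -224*6 = -1344)
d = 40393 (d = -1303*(-31) = 40393)
z(W, T) = W + 2*T (z(W, T) = (T + W) + T = W + 2*T)
z(M(-45, -15), d) - f = (-8 + 2*40393) - 1*(-1344) = (-8 + 80786) + 1344 = 80778 + 1344 = 82122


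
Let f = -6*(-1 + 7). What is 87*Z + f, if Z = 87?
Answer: 7533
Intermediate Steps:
f = -36 (f = -6*6 = -36)
87*Z + f = 87*87 - 36 = 7569 - 36 = 7533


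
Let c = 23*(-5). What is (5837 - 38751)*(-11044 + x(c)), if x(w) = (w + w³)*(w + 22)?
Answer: -4655389929764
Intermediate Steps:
c = -115
x(w) = (22 + w)*(w + w³) (x(w) = (w + w³)*(22 + w) = (22 + w)*(w + w³))
(5837 - 38751)*(-11044 + x(c)) = (5837 - 38751)*(-11044 - 115*(22 - 115 + (-115)³ + 22*(-115)²)) = -32914*(-11044 - 115*(22 - 115 - 1520875 + 22*13225)) = -32914*(-11044 - 115*(22 - 115 - 1520875 + 290950)) = -32914*(-11044 - 115*(-1230018)) = -32914*(-11044 + 141452070) = -32914*141441026 = -4655389929764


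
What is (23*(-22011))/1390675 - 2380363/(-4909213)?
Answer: 75000682376/620647253525 ≈ 0.12084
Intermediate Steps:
(23*(-22011))/1390675 - 2380363/(-4909213) = -506253*1/1390675 - 2380363*(-1/4909213) = -46023/126425 + 2380363/4909213 = 75000682376/620647253525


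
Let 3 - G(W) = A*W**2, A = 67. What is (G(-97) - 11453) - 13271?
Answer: -655124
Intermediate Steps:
G(W) = 3 - 67*W**2
(G(-97) - 11453) - 13271 = ((3 - 67*(-97)**2) - 11453) - 13271 = ((3 - 67*9409) - 11453) - 13271 = ((3 - 630403) - 11453) - 13271 = (-630400 - 11453) - 13271 = -641853 - 13271 = -655124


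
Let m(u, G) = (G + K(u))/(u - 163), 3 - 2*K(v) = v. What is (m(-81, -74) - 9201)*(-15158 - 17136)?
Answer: 18125104382/61 ≈ 2.9713e+8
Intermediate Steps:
K(v) = 3/2 - v/2
m(u, G) = (3/2 + G - u/2)/(-163 + u) (m(u, G) = (G + (3/2 - u/2))/(u - 163) = (3/2 + G - u/2)/(-163 + u))
(m(-81, -74) - 9201)*(-15158 - 17136) = ((3 - 1*(-81) + 2*(-74))/(2*(-163 - 81)) - 9201)*(-15158 - 17136) = ((½)*(3 + 81 - 148)/(-244) - 9201)*(-32294) = ((½)*(-1/244)*(-64) - 9201)*(-32294) = (8/61 - 9201)*(-32294) = -561253/61*(-32294) = 18125104382/61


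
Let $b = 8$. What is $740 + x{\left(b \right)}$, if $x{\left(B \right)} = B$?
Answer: $748$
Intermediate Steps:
$740 + x{\left(b \right)} = 740 + 8 = 748$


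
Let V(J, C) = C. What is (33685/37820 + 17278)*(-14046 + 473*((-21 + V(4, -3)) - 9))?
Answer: -3875835222495/7564 ≈ -5.1241e+8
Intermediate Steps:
(33685/37820 + 17278)*(-14046 + 473*((-21 + V(4, -3)) - 9)) = (33685/37820 + 17278)*(-14046 + 473*((-21 - 3) - 9)) = (33685*(1/37820) + 17278)*(-14046 + 473*(-24 - 9)) = (6737/7564 + 17278)*(-14046 + 473*(-33)) = 130697529*(-14046 - 15609)/7564 = (130697529/7564)*(-29655) = -3875835222495/7564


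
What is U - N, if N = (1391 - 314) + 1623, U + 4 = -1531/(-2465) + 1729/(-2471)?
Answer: -2352940492/870145 ≈ -2704.1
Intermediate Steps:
U = -3548992/870145 (U = -4 + (-1531/(-2465) + 1729/(-2471)) = -4 + (-1531*(-1/2465) + 1729*(-1/2471)) = -4 + (1531/2465 - 247/353) = -4 - 68412/870145 = -3548992/870145 ≈ -4.0786)
N = 2700 (N = 1077 + 1623 = 2700)
U - N = -3548992/870145 - 1*2700 = -3548992/870145 - 2700 = -2352940492/870145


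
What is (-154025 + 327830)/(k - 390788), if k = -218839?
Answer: -57935/203209 ≈ -0.28510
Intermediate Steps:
(-154025 + 327830)/(k - 390788) = (-154025 + 327830)/(-218839 - 390788) = 173805/(-609627) = 173805*(-1/609627) = -57935/203209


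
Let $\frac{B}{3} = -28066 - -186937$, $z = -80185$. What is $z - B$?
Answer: $-556798$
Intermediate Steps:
$B = 476613$ ($B = 3 \left(-28066 - -186937\right) = 3 \left(-28066 + 186937\right) = 3 \cdot 158871 = 476613$)
$z - B = -80185 - 476613 = -556798$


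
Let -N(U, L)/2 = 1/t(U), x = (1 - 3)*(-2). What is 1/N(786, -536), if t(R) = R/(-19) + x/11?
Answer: 4285/209 ≈ 20.502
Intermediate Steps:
x = 4 (x = -2*(-2) = 4)
t(R) = 4/11 - R/19 (t(R) = R/(-19) + 4/11 = R*(-1/19) + 4*(1/11) = -R/19 + 4/11 = 4/11 - R/19)
N(U, L) = -2/(4/11 - U/19)
1/N(786, -536) = 1/(418/(-76 + 11*786)) = 1/(418/(-76 + 8646)) = 1/(418/8570) = 1/(418*(1/8570)) = 1/(209/4285) = 4285/209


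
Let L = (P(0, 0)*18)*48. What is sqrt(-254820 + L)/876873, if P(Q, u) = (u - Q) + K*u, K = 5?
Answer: 2*I*sqrt(63705)/876873 ≈ 0.00057568*I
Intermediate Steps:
P(Q, u) = -Q + 6*u (P(Q, u) = (u - Q) + 5*u = -Q + 6*u)
L = 0 (L = ((-1*0 + 6*0)*18)*48 = ((0 + 0)*18)*48 = (0*18)*48 = 0*48 = 0)
sqrt(-254820 + L)/876873 = sqrt(-254820 + 0)/876873 = sqrt(-254820)*(1/876873) = (2*I*sqrt(63705))*(1/876873) = 2*I*sqrt(63705)/876873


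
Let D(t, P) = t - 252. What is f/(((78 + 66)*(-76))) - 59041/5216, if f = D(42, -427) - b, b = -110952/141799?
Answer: -119098868041/10539636072 ≈ -11.300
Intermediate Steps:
D(t, P) = -252 + t
b = -110952/141799 (b = -110952*1/141799 = -110952/141799 ≈ -0.78246)
f = -29666838/141799 (f = (-252 + 42) - 1*(-110952/141799) = -210 + 110952/141799 = -29666838/141799 ≈ -209.22)
f/(((78 + 66)*(-76))) - 59041/5216 = -29666838*(-1/(76*(78 + 66)))/141799 - 59041/5216 = -29666838/(141799*(144*(-76))) - 59041*1/5216 = -29666838/141799/(-10944) - 59041/5216 = -29666838/141799*(-1/10944) - 59041/5216 = 4944473/258641376 - 59041/5216 = -119098868041/10539636072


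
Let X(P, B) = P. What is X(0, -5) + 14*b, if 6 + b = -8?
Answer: -196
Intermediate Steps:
b = -14 (b = -6 - 8 = -14)
X(0, -5) + 14*b = 0 + 14*(-14) = 0 - 196 = -196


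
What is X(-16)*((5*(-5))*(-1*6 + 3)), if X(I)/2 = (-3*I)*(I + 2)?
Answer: -100800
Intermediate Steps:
X(I) = -6*I*(2 + I) (X(I) = 2*((-3*I)*(I + 2)) = 2*((-3*I)*(2 + I)) = 2*(-3*I*(2 + I)) = -6*I*(2 + I))
X(-16)*((5*(-5))*(-1*6 + 3)) = (-6*(-16)*(2 - 16))*((5*(-5))*(-1*6 + 3)) = (-6*(-16)*(-14))*(-25*(-6 + 3)) = -(-33600)*(-3) = -1344*75 = -100800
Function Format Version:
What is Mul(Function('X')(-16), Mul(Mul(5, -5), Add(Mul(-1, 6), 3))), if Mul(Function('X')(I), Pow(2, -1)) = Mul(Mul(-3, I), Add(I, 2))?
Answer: -100800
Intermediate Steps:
Function('X')(I) = Mul(-6, I, Add(2, I)) (Function('X')(I) = Mul(2, Mul(Mul(-3, I), Add(I, 2))) = Mul(2, Mul(Mul(-3, I), Add(2, I))) = Mul(2, Mul(-3, I, Add(2, I))) = Mul(-6, I, Add(2, I)))
Mul(Function('X')(-16), Mul(Mul(5, -5), Add(Mul(-1, 6), 3))) = Mul(Mul(-6, -16, Add(2, -16)), Mul(Mul(5, -5), Add(Mul(-1, 6), 3))) = Mul(Mul(-6, -16, -14), Mul(-25, Add(-6, 3))) = Mul(-1344, Mul(-25, -3)) = Mul(-1344, 75) = -100800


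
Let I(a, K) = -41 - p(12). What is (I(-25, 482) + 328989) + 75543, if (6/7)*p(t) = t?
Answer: 404477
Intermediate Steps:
p(t) = 7*t/6
I(a, K) = -55 (I(a, K) = -41 - 7*12/6 = -41 - 1*14 = -41 - 14 = -55)
(I(-25, 482) + 328989) + 75543 = (-55 + 328989) + 75543 = 328934 + 75543 = 404477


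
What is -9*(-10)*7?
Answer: 630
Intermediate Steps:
-9*(-10)*7 = 90*7 = 630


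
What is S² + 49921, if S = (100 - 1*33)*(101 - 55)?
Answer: 9548645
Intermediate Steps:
S = 3082 (S = (100 - 33)*46 = 67*46 = 3082)
S² + 49921 = 3082² + 49921 = 9498724 + 49921 = 9548645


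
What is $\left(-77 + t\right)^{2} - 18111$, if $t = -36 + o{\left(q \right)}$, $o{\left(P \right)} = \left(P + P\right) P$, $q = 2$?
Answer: $-7086$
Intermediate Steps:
$o{\left(P \right)} = 2 P^{2}$ ($o{\left(P \right)} = 2 P P = 2 P^{2}$)
$t = -28$ ($t = -36 + 2 \cdot 2^{2} = -36 + 2 \cdot 4 = -36 + 8 = -28$)
$\left(-77 + t\right)^{2} - 18111 = \left(-77 - 28\right)^{2} - 18111 = \left(-105\right)^{2} - 18111 = 11025 - 18111 = -7086$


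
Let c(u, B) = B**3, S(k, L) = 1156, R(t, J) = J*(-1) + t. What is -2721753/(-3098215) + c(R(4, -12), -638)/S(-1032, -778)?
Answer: -201146230733753/895384135 ≈ -2.2465e+5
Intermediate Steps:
R(t, J) = t - J (R(t, J) = -J + t = t - J)
-2721753/(-3098215) + c(R(4, -12), -638)/S(-1032, -778) = -2721753/(-3098215) + (-638)**3/1156 = -2721753*(-1/3098215) - 259694072*1/1156 = 2721753/3098215 - 64923518/289 = -201146230733753/895384135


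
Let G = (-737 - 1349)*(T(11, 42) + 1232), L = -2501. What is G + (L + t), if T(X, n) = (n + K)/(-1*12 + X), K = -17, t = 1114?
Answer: -2519189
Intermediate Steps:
T(X, n) = (-17 + n)/(-12 + X) (T(X, n) = (n - 17)/(-1*12 + X) = (-17 + n)/(-12 + X))
G = -2517802 (G = (-737 - 1349)*((-17 + 42)/(-12 + 11) + 1232) = -2086*(25/(-1) + 1232) = -2086*(-1*25 + 1232) = -2086*(-25 + 1232) = -2086*1207 = -2517802)
G + (L + t) = -2517802 + (-2501 + 1114) = -2517802 - 1387 = -2519189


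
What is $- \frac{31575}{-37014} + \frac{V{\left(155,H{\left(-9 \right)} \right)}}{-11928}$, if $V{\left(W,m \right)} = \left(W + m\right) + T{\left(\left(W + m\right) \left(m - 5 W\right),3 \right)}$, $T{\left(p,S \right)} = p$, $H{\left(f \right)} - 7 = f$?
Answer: $\frac{66267011}{6131986} \approx 10.807$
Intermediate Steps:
$H{\left(f \right)} = 7 + f$
$V{\left(W,m \right)} = W + m + \left(W + m\right) \left(m - 5 W\right)$ ($V{\left(W,m \right)} = \left(W + m\right) + \left(W + m\right) \left(m - 5 W\right) = W + m + \left(W + m\right) \left(m - 5 W\right)$)
$- \frac{31575}{-37014} + \frac{V{\left(155,H{\left(-9 \right)} \right)}}{-11928} = - \frac{31575}{-37014} + \frac{155 + \left(7 - 9\right) + \left(7 - 9\right)^{2} - 5 \cdot 155^{2} - 620 \left(7 - 9\right)}{-11928} = \left(-31575\right) \left(- \frac{1}{37014}\right) + \left(155 - 2 + \left(-2\right)^{2} - 120125 - 620 \left(-2\right)\right) \left(- \frac{1}{11928}\right) = \frac{10525}{12338} + \left(155 - 2 + 4 - 120125 + 1240\right) \left(- \frac{1}{11928}\right) = \frac{10525}{12338} - - \frac{4947}{497} = \frac{10525}{12338} + \frac{4947}{497} = \frac{66267011}{6131986}$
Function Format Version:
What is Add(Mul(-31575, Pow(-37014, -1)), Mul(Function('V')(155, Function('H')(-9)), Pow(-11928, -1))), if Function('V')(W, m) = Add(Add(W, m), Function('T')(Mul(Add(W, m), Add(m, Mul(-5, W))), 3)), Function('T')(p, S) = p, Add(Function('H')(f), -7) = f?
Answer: Rational(66267011, 6131986) ≈ 10.807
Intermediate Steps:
Function('H')(f) = Add(7, f)
Function('V')(W, m) = Add(W, m, Mul(Add(W, m), Add(m, Mul(-5, W)))) (Function('V')(W, m) = Add(Add(W, m), Mul(Add(W, m), Add(m, Mul(-5, W)))) = Add(W, m, Mul(Add(W, m), Add(m, Mul(-5, W)))))
Add(Mul(-31575, Pow(-37014, -1)), Mul(Function('V')(155, Function('H')(-9)), Pow(-11928, -1))) = Add(Mul(-31575, Pow(-37014, -1)), Mul(Add(155, Add(7, -9), Pow(Add(7, -9), 2), Mul(-5, Pow(155, 2)), Mul(-4, 155, Add(7, -9))), Pow(-11928, -1))) = Add(Mul(-31575, Rational(-1, 37014)), Mul(Add(155, -2, Pow(-2, 2), Mul(-5, 24025), Mul(-4, 155, -2)), Rational(-1, 11928))) = Add(Rational(10525, 12338), Mul(Add(155, -2, 4, -120125, 1240), Rational(-1, 11928))) = Add(Rational(10525, 12338), Mul(-118728, Rational(-1, 11928))) = Add(Rational(10525, 12338), Rational(4947, 497)) = Rational(66267011, 6131986)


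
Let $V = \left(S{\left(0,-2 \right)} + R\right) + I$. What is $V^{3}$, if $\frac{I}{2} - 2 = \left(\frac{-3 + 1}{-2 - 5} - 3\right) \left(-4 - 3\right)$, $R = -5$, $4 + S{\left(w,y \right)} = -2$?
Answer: $29791$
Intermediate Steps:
$S{\left(w,y \right)} = -6$ ($S{\left(w,y \right)} = -4 - 2 = -6$)
$I = 42$ ($I = 4 + 2 \left(\frac{-3 + 1}{-2 - 5} - 3\right) \left(-4 - 3\right) = 4 + 2 \left(- \frac{2}{-7} - 3\right) \left(-7\right) = 4 + 2 \left(\left(-2\right) \left(- \frac{1}{7}\right) - 3\right) \left(-7\right) = 4 + 2 \left(\frac{2}{7} - 3\right) \left(-7\right) = 4 + 2 \left(\left(- \frac{19}{7}\right) \left(-7\right)\right) = 4 + 2 \cdot 19 = 4 + 38 = 42$)
$V = 31$ ($V = \left(-6 - 5\right) + 42 = -11 + 42 = 31$)
$V^{3} = 31^{3} = 29791$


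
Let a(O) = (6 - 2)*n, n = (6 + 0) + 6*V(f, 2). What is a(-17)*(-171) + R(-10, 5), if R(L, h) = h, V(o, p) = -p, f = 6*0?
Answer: 4109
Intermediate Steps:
f = 0
n = -6 (n = (6 + 0) + 6*(-1*2) = 6 + 6*(-2) = 6 - 12 = -6)
a(O) = -24 (a(O) = (6 - 2)*(-6) = 4*(-6) = -24)
a(-17)*(-171) + R(-10, 5) = -24*(-171) + 5 = 4104 + 5 = 4109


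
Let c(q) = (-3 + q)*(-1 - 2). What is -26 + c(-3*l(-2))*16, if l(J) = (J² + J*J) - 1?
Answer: 1126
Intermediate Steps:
l(J) = -1 + 2*J² (l(J) = (J² + J²) - 1 = 2*J² - 1 = -1 + 2*J²)
c(q) = 9 - 3*q (c(q) = (-3 + q)*(-3) = 9 - 3*q)
-26 + c(-3*l(-2))*16 = -26 + (9 - (-9)*(-1 + 2*(-2)²))*16 = -26 + (9 - (-9)*(-1 + 2*4))*16 = -26 + (9 - (-9)*(-1 + 8))*16 = -26 + (9 - (-9)*7)*16 = -26 + (9 - 3*(-21))*16 = -26 + (9 + 63)*16 = -26 + 72*16 = -26 + 1152 = 1126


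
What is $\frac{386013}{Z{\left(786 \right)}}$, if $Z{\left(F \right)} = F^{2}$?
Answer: $\frac{128671}{205932} \approx 0.62482$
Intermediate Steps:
$\frac{386013}{Z{\left(786 \right)}} = \frac{386013}{786^{2}} = \frac{386013}{617796} = 386013 \cdot \frac{1}{617796} = \frac{128671}{205932}$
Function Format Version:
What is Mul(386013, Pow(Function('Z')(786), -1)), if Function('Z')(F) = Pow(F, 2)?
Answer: Rational(128671, 205932) ≈ 0.62482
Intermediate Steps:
Mul(386013, Pow(Function('Z')(786), -1)) = Mul(386013, Pow(Pow(786, 2), -1)) = Mul(386013, Pow(617796, -1)) = Mul(386013, Rational(1, 617796)) = Rational(128671, 205932)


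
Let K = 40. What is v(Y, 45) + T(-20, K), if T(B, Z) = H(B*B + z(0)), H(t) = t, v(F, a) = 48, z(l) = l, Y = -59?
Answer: 448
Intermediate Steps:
T(B, Z) = B² (T(B, Z) = B*B + 0 = B² + 0 = B²)
v(Y, 45) + T(-20, K) = 48 + (-20)² = 48 + 400 = 448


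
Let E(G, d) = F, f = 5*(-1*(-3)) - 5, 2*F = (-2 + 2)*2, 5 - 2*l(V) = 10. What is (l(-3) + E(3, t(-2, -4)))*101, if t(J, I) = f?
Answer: -505/2 ≈ -252.50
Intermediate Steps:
l(V) = -5/2 (l(V) = 5/2 - ½*10 = 5/2 - 5 = -5/2)
F = 0 (F = ((-2 + 2)*2)/2 = (0*2)/2 = (½)*0 = 0)
f = 10 (f = 5*3 - 5 = 15 - 5 = 10)
t(J, I) = 10
E(G, d) = 0
(l(-3) + E(3, t(-2, -4)))*101 = (-5/2 + 0)*101 = -5/2*101 = -505/2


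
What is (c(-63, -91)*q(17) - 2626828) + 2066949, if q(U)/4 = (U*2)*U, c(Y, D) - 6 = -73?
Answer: -714783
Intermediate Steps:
c(Y, D) = -67 (c(Y, D) = 6 - 73 = -67)
q(U) = 8*U**2 (q(U) = 4*((U*2)*U) = 4*((2*U)*U) = 4*(2*U**2) = 8*U**2)
(c(-63, -91)*q(17) - 2626828) + 2066949 = (-536*17**2 - 2626828) + 2066949 = (-536*289 - 2626828) + 2066949 = (-67*2312 - 2626828) + 2066949 = (-154904 - 2626828) + 2066949 = -2781732 + 2066949 = -714783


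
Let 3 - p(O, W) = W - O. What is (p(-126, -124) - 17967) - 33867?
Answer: -51833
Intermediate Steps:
p(O, W) = 3 + O - W (p(O, W) = 3 - (W - O) = 3 + (O - W) = 3 + O - W)
(p(-126, -124) - 17967) - 33867 = ((3 - 126 - 1*(-124)) - 17967) - 33867 = ((3 - 126 + 124) - 17967) - 33867 = (1 - 17967) - 33867 = -17966 - 33867 = -51833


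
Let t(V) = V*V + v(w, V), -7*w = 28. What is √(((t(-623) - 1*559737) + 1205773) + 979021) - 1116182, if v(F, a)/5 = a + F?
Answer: -1116182 + 3*√223339 ≈ -1.1148e+6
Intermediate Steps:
w = -4 (w = -⅐*28 = -4)
v(F, a) = 5*F + 5*a (v(F, a) = 5*(a + F) = 5*(F + a) = 5*F + 5*a)
t(V) = -20 + V² + 5*V (t(V) = V*V + (5*(-4) + 5*V) = V² + (-20 + 5*V) = -20 + V² + 5*V)
√(((t(-623) - 1*559737) + 1205773) + 979021) - 1116182 = √((((-20 + (-623)² + 5*(-623)) - 1*559737) + 1205773) + 979021) - 1116182 = √((((-20 + 388129 - 3115) - 559737) + 1205773) + 979021) - 1116182 = √(((384994 - 559737) + 1205773) + 979021) - 1116182 = √((-174743 + 1205773) + 979021) - 1116182 = √(1031030 + 979021) - 1116182 = √2010051 - 1116182 = 3*√223339 - 1116182 = -1116182 + 3*√223339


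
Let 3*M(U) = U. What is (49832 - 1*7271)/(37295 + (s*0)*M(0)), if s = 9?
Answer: 42561/37295 ≈ 1.1412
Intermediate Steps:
M(U) = U/3
(49832 - 1*7271)/(37295 + (s*0)*M(0)) = (49832 - 1*7271)/(37295 + (9*0)*((⅓)*0)) = (49832 - 7271)/(37295 + 0*0) = 42561/(37295 + 0) = 42561/37295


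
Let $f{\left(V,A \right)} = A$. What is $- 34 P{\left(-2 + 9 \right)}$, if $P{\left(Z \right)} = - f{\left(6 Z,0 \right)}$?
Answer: $0$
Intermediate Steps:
$P{\left(Z \right)} = 0$ ($P{\left(Z \right)} = \left(-1\right) 0 = 0$)
$- 34 P{\left(-2 + 9 \right)} = \left(-34\right) 0 = 0$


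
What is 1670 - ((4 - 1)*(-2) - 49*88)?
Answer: 5988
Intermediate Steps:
1670 - ((4 - 1)*(-2) - 49*88) = 1670 - (3*(-2) - 4312) = 1670 - (-6 - 4312) = 1670 - 1*(-4318) = 1670 + 4318 = 5988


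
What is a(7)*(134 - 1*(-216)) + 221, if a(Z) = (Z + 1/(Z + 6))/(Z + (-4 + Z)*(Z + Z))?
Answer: 24711/91 ≈ 271.55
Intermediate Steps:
a(Z) = (Z + 1/(6 + Z))/(Z + 2*Z*(-4 + Z)) (a(Z) = (Z + 1/(6 + Z))/(Z + (-4 + Z)*(2*Z)) = (Z + 1/(6 + Z))/(Z + 2*Z*(-4 + Z)))
a(7)*(134 - 1*(-216)) + 221 = ((1 + 7² + 6*7)/(7*(-42 + 2*7² + 5*7)))*(134 - 1*(-216)) + 221 = ((1 + 49 + 42)/(7*(-42 + 2*49 + 35)))*(134 + 216) + 221 = ((⅐)*92/(-42 + 98 + 35))*350 + 221 = ((⅐)*92/91)*350 + 221 = ((⅐)*(1/91)*92)*350 + 221 = (92/637)*350 + 221 = 4600/91 + 221 = 24711/91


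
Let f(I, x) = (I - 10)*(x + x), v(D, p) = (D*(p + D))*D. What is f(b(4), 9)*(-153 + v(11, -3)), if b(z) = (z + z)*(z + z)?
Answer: 792180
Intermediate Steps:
b(z) = 4*z² (b(z) = (2*z)*(2*z) = 4*z²)
v(D, p) = D²*(D + p) (v(D, p) = (D*(D + p))*D = D²*(D + p))
f(I, x) = 2*x*(-10 + I) (f(I, x) = (-10 + I)*(2*x) = 2*x*(-10 + I))
f(b(4), 9)*(-153 + v(11, -3)) = (2*9*(-10 + 4*4²))*(-153 + 11²*(11 - 3)) = (2*9*(-10 + 4*16))*(-153 + 121*8) = (2*9*(-10 + 64))*(-153 + 968) = (2*9*54)*815 = 972*815 = 792180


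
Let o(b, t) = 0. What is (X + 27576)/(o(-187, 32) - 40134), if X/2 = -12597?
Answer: -397/6689 ≈ -0.059351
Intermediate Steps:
X = -25194 (X = 2*(-12597) = -25194)
(X + 27576)/(o(-187, 32) - 40134) = (-25194 + 27576)/(0 - 40134) = 2382/(-40134) = 2382*(-1/40134) = -397/6689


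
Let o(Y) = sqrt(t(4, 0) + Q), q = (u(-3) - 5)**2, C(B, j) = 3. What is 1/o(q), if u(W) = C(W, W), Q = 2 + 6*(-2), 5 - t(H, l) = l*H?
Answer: -I*sqrt(5)/5 ≈ -0.44721*I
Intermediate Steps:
t(H, l) = 5 - H*l (t(H, l) = 5 - l*H = 5 - H*l)
Q = -10 (Q = 2 - 12 = -10)
u(W) = 3
q = 4 (q = (3 - 5)**2 = (-2)**2 = 4)
o(Y) = I*sqrt(5) (o(Y) = sqrt((5 - 1*4*0) - 10) = sqrt((5 + 0) - 10) = sqrt(5 - 10) = sqrt(-5) = I*sqrt(5))
1/o(q) = 1/(I*sqrt(5)) = -I*sqrt(5)/5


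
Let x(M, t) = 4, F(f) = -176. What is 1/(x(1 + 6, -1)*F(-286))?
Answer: -1/704 ≈ -0.0014205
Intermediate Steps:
1/(x(1 + 6, -1)*F(-286)) = 1/(4*(-176)) = 1/(-704) = -1/704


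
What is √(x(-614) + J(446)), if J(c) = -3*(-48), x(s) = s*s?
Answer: 2*√94285 ≈ 614.12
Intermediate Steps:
x(s) = s²
J(c) = 144
√(x(-614) + J(446)) = √((-614)² + 144) = √(376996 + 144) = √377140 = 2*√94285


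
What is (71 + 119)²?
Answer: 36100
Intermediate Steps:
(71 + 119)² = 190² = 36100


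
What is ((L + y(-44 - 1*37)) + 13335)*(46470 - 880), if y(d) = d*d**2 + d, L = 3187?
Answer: -23478850000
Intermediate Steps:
y(d) = d + d**3 (y(d) = d**3 + d = d + d**3)
((L + y(-44 - 1*37)) + 13335)*(46470 - 880) = ((3187 + ((-44 - 1*37) + (-44 - 1*37)**3)) + 13335)*(46470 - 880) = ((3187 + ((-44 - 37) + (-44 - 37)**3)) + 13335)*45590 = ((3187 + (-81 + (-81)**3)) + 13335)*45590 = ((3187 + (-81 - 531441)) + 13335)*45590 = ((3187 - 531522) + 13335)*45590 = (-528335 + 13335)*45590 = -515000*45590 = -23478850000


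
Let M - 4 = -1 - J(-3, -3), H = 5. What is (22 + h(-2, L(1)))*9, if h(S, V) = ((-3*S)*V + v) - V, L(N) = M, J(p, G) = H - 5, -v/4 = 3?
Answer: 225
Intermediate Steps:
v = -12 (v = -4*3 = -12)
J(p, G) = 0 (J(p, G) = 5 - 5 = 0)
M = 3 (M = 4 + (-1 - 1*0) = 4 + (-1 + 0) = 4 - 1 = 3)
L(N) = 3
h(S, V) = -12 - V - 3*S*V (h(S, V) = ((-3*S)*V - 12) - V = (-3*S*V - 12) - V = (-12 - 3*S*V) - V = -12 - V - 3*S*V)
(22 + h(-2, L(1)))*9 = (22 + (-12 - 1*3 - 3*(-2)*3))*9 = (22 + (-12 - 3 + 18))*9 = (22 + 3)*9 = 25*9 = 225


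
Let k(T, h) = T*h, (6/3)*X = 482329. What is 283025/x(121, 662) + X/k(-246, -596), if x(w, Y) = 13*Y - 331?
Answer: 3479330371/97059792 ≈ 35.847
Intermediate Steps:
X = 482329/2 (X = (½)*482329 = 482329/2 ≈ 2.4116e+5)
x(w, Y) = -331 + 13*Y
283025/x(121, 662) + X/k(-246, -596) = 283025/(-331 + 13*662) + 482329/(2*((-246*(-596)))) = 283025/(-331 + 8606) + (482329/2)/146616 = 283025/8275 + (482329/2)*(1/146616) = 283025*(1/8275) + 482329/293232 = 11321/331 + 482329/293232 = 3479330371/97059792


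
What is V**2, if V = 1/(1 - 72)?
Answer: 1/5041 ≈ 0.00019837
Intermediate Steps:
V = -1/71 (V = 1/(-71) = -1/71 ≈ -0.014085)
V**2 = (-1/71)**2 = 1/5041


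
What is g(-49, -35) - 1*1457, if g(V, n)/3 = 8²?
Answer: -1265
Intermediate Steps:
g(V, n) = 192 (g(V, n) = 3*8² = 3*64 = 192)
g(-49, -35) - 1*1457 = 192 - 1*1457 = 192 - 1457 = -1265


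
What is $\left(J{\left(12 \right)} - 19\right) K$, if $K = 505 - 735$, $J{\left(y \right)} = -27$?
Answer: $10580$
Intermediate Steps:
$K = -230$ ($K = 505 - 735 = -230$)
$\left(J{\left(12 \right)} - 19\right) K = \left(-27 - 19\right) \left(-230\right) = \left(-46\right) \left(-230\right) = 10580$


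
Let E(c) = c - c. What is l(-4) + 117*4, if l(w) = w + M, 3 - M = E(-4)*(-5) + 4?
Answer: 463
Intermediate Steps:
E(c) = 0
M = -1 (M = 3 - (0*(-5) + 4) = 3 - (0 + 4) = 3 - 1*4 = 3 - 4 = -1)
l(w) = -1 + w (l(w) = w - 1 = -1 + w)
l(-4) + 117*4 = (-1 - 4) + 117*4 = -5 + 468 = 463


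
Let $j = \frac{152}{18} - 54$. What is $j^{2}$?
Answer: $\frac{168100}{81} \approx 2075.3$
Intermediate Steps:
$j = - \frac{410}{9}$ ($j = 152 \cdot \frac{1}{18} - 54 = \frac{76}{9} - 54 = - \frac{410}{9} \approx -45.556$)
$j^{2} = \left(- \frac{410}{9}\right)^{2} = \frac{168100}{81}$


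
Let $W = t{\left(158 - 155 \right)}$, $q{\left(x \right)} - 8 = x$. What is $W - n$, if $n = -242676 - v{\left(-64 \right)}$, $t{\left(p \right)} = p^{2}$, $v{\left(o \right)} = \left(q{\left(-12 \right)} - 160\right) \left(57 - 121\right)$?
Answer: $253181$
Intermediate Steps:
$q{\left(x \right)} = 8 + x$
$v{\left(o \right)} = 10496$ ($v{\left(o \right)} = \left(\left(8 - 12\right) - 160\right) \left(57 - 121\right) = \left(-4 - 160\right) \left(-64\right) = \left(-164\right) \left(-64\right) = 10496$)
$W = 9$ ($W = \left(158 - 155\right)^{2} = 3^{2} = 9$)
$n = -253172$ ($n = -242676 - 10496 = -253172$)
$W - n = 9 - -253172 = 9 + 253172 = 253181$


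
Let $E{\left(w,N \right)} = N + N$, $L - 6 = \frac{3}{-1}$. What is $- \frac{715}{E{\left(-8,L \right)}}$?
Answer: $- \frac{715}{6} \approx -119.17$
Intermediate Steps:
$L = 3$ ($L = 6 + \frac{3}{-1} = 6 + 3 \left(-1\right) = 6 - 3 = 3$)
$E{\left(w,N \right)} = 2 N$
$- \frac{715}{E{\left(-8,L \right)}} = - \frac{715}{2 \cdot 3} = - \frac{715}{6}$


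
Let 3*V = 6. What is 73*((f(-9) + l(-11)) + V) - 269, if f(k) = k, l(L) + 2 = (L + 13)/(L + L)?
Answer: -10259/11 ≈ -932.64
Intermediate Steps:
V = 2 (V = (⅓)*6 = 2)
l(L) = -2 + (13 + L)/(2*L) (l(L) = -2 + (L + 13)/(L + L) = -2 + (13 + L)/((2*L)) = -2 + (13 + L)*(1/(2*L)) = -2 + (13 + L)/(2*L))
73*((f(-9) + l(-11)) + V) - 269 = 73*((-9 + (½)*(13 - 3*(-11))/(-11)) + 2) - 269 = 73*((-9 + (½)*(-1/11)*(13 + 33)) + 2) - 269 = 73*((-9 + (½)*(-1/11)*46) + 2) - 269 = 73*((-9 - 23/11) + 2) - 269 = 73*(-122/11 + 2) - 269 = 73*(-100/11) - 269 = -7300/11 - 269 = -10259/11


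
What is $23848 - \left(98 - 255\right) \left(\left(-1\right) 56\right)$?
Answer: $15056$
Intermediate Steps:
$23848 - \left(98 - 255\right) \left(\left(-1\right) 56\right) = 23848 - \left(-157\right) \left(-56\right) = 23848 - 8792 = 15056$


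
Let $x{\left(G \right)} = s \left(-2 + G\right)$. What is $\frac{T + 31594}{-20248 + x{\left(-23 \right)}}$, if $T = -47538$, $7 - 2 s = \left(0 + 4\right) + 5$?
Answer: $\frac{15944}{20223} \approx 0.78841$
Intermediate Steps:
$s = -1$ ($s = \frac{7}{2} - \frac{\left(0 + 4\right) + 5}{2} = \frac{7}{2} - \frac{4 + 5}{2} = \frac{7}{2} - \frac{9}{2} = -1$)
$x{\left(G \right)} = 2 - G$ ($x{\left(G \right)} = - (-2 + G) = 2 - G$)
$\frac{T + 31594}{-20248 + x{\left(-23 \right)}} = \frac{-47538 + 31594}{-20248 + \left(2 - -23\right)} = - \frac{15944}{-20248 + \left(2 + 23\right)} = - \frac{15944}{-20248 + 25} = - \frac{15944}{-20223} = \left(-15944\right) \left(- \frac{1}{20223}\right) = \frac{15944}{20223}$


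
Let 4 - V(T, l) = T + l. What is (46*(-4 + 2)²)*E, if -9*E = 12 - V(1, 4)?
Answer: -2392/9 ≈ -265.78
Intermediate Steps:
V(T, l) = 4 - T - l (V(T, l) = 4 - (T + l) = 4 + (-T - l) = 4 - T - l)
E = -13/9 (E = -(12 - (4 - 1*1 - 1*4))/9 = -(12 - (4 - 1 - 4))/9 = -(12 - 1*(-1))/9 = -(12 + 1)/9 = -⅑*13 = -13/9 ≈ -1.4444)
(46*(-4 + 2)²)*E = (46*(-4 + 2)²)*(-13/9) = (46*(-2)²)*(-13/9) = (46*4)*(-13/9) = 184*(-13/9) = -2392/9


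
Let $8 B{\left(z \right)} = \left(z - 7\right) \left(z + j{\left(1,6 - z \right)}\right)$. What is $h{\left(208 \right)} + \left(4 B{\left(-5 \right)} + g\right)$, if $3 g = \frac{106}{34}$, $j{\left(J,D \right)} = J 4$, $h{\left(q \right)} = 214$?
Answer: $\frac{11273}{51} \approx 221.04$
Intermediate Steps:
$j{\left(J,D \right)} = 4 J$
$B{\left(z \right)} = \frac{\left(-7 + z\right) \left(4 + z\right)}{8}$ ($B{\left(z \right)} = \frac{\left(z - 7\right) \left(z + 4 \cdot 1\right)}{8} = \frac{\left(-7 + z\right) \left(z + 4\right)}{8} = \frac{\left(-7 + z\right) \left(4 + z\right)}{8}$)
$g = \frac{53}{51}$ ($g = \frac{106 \cdot \frac{1}{34}}{3} = \frac{1}{3} \cdot \frac{53}{17} = \frac{53}{51} \approx 1.0392$)
$h{\left(208 \right)} + \left(4 B{\left(-5 \right)} + g\right) = 214 + \left(4 \left(- \frac{7}{2} - - \frac{15}{8} + \frac{\left(-5\right)^{2}}{8}\right) + \frac{53}{51}\right) = 214 + \left(4 \left(- \frac{7}{2} + \frac{15}{8} + \frac{1}{8} \cdot 25\right) + \frac{53}{51}\right) = 214 + \left(4 \left(- \frac{7}{2} + \frac{15}{8} + \frac{25}{8}\right) + \frac{53}{51}\right) = 214 + \left(4 \cdot \frac{3}{2} + \frac{53}{51}\right) = 214 + \left(6 + \frac{53}{51}\right) = 214 + \frac{359}{51} = \frac{11273}{51}$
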